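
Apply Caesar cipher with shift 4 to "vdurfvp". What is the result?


Caesar cipher: shift "vdurfvp" by 4
  'v' (pos 21) + 4 = pos 25 = 'z'
  'd' (pos 3) + 4 = pos 7 = 'h'
  'u' (pos 20) + 4 = pos 24 = 'y'
  'r' (pos 17) + 4 = pos 21 = 'v'
  'f' (pos 5) + 4 = pos 9 = 'j'
  'v' (pos 21) + 4 = pos 25 = 'z'
  'p' (pos 15) + 4 = pos 19 = 't'
Result: zhyvjzt

zhyvjzt


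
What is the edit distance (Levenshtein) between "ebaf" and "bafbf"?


Computing edit distance: "ebaf" -> "bafbf"
DP table:
           b    a    f    b    f
      0    1    2    3    4    5
  e   1    1    2    3    4    5
  b   2    1    2    3    3    4
  a   3    2    1    2    3    4
  f   4    3    2    1    2    3
Edit distance = dp[4][5] = 3

3


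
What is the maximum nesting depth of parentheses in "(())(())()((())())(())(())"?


Input: "(())(())()((())())(())(())"
Tracking depth:
  Position 0 '(': depth becomes 1
  Position 1 '(': depth becomes 2
  Position 2 ')': depth becomes 1
  Position 3 ')': depth becomes 0
  Position 4 '(': depth becomes 1
  Position 5 '(': depth becomes 2
  Position 6 ')': depth becomes 1
  Position 7 ')': depth becomes 0
  Position 8 '(': depth becomes 1
  Position 9 ')': depth becomes 0
  Position 10 '(': depth becomes 1
  Position 11 '(': depth becomes 2
  Position 12 '(': depth becomes 3
  Position 13 ')': depth becomes 2
  Position 14 ')': depth becomes 1
  Position 15 '(': depth becomes 2
  Position 16 ')': depth becomes 1
  Position 17 ')': depth becomes 0
  Position 18 '(': depth becomes 1
  Position 19 '(': depth becomes 2
  Position 20 ')': depth becomes 1
  Position 21 ')': depth becomes 0
  Position 22 '(': depth becomes 1
  Position 23 '(': depth becomes 2
  Position 24 ')': depth becomes 1
  Position 25 ')': depth becomes 0
Maximum depth reached: 3

3


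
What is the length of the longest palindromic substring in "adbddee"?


Input: "adbddee"
Checking substrings for palindromes:
  [1:4] "dbd" (len 3) => palindrome
  [3:5] "dd" (len 2) => palindrome
  [5:7] "ee" (len 2) => palindrome
Longest palindromic substring: "dbd" with length 3

3


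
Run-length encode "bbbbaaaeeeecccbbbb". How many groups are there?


Input: bbbbaaaeeeecccbbbb
Scanning for consecutive runs:
  Group 1: 'b' x 4 (positions 0-3)
  Group 2: 'a' x 3 (positions 4-6)
  Group 3: 'e' x 4 (positions 7-10)
  Group 4: 'c' x 3 (positions 11-13)
  Group 5: 'b' x 4 (positions 14-17)
Total groups: 5

5


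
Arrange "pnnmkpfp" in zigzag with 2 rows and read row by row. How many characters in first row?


Zigzag "pnnmkpfp" into 2 rows:
Placing characters:
  'p' => row 0
  'n' => row 1
  'n' => row 0
  'm' => row 1
  'k' => row 0
  'p' => row 1
  'f' => row 0
  'p' => row 1
Rows:
  Row 0: "pnkf"
  Row 1: "nmpp"
First row length: 4

4


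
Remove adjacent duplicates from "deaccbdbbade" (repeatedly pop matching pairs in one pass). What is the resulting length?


Input: deaccbdbbade
Stack-based adjacent duplicate removal:
  Read 'd': push. Stack: d
  Read 'e': push. Stack: de
  Read 'a': push. Stack: dea
  Read 'c': push. Stack: deac
  Read 'c': matches stack top 'c' => pop. Stack: dea
  Read 'b': push. Stack: deab
  Read 'd': push. Stack: deabd
  Read 'b': push. Stack: deabdb
  Read 'b': matches stack top 'b' => pop. Stack: deabd
  Read 'a': push. Stack: deabda
  Read 'd': push. Stack: deabdad
  Read 'e': push. Stack: deabdade
Final stack: "deabdade" (length 8)

8


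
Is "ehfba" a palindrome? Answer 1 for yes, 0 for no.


Input: ehfba
Reversed: abfhe
  Compare pos 0 ('e') with pos 4 ('a'): MISMATCH
  Compare pos 1 ('h') with pos 3 ('b'): MISMATCH
Result: not a palindrome

0


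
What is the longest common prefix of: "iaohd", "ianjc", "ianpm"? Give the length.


Words: iaohd, ianjc, ianpm
  Position 0: all 'i' => match
  Position 1: all 'a' => match
  Position 2: ('o', 'n', 'n') => mismatch, stop
LCP = "ia" (length 2)

2


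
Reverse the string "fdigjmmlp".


Input: fdigjmmlp
Reading characters right to left:
  Position 8: 'p'
  Position 7: 'l'
  Position 6: 'm'
  Position 5: 'm'
  Position 4: 'j'
  Position 3: 'g'
  Position 2: 'i'
  Position 1: 'd'
  Position 0: 'f'
Reversed: plmmjgidf

plmmjgidf


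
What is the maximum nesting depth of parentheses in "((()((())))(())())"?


Input: "((()((())))(())())"
Tracking depth:
  Position 0 '(': depth becomes 1
  Position 1 '(': depth becomes 2
  Position 2 '(': depth becomes 3
  Position 3 ')': depth becomes 2
  Position 4 '(': depth becomes 3
  Position 5 '(': depth becomes 4
  Position 6 '(': depth becomes 5
  Position 7 ')': depth becomes 4
  Position 8 ')': depth becomes 3
  Position 9 ')': depth becomes 2
  Position 10 ')': depth becomes 1
  Position 11 '(': depth becomes 2
  Position 12 '(': depth becomes 3
  Position 13 ')': depth becomes 2
  Position 14 ')': depth becomes 1
  Position 15 '(': depth becomes 2
  Position 16 ')': depth becomes 1
  Position 17 ')': depth becomes 0
Maximum depth reached: 5

5


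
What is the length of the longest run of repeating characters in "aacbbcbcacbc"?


Input: "aacbbcbcacbc"
Scanning for longest run:
  Position 1 ('a'): continues run of 'a', length=2
  Position 2 ('c'): new char, reset run to 1
  Position 3 ('b'): new char, reset run to 1
  Position 4 ('b'): continues run of 'b', length=2
  Position 5 ('c'): new char, reset run to 1
  Position 6 ('b'): new char, reset run to 1
  Position 7 ('c'): new char, reset run to 1
  Position 8 ('a'): new char, reset run to 1
  Position 9 ('c'): new char, reset run to 1
  Position 10 ('b'): new char, reset run to 1
  Position 11 ('c'): new char, reset run to 1
Longest run: 'a' with length 2

2


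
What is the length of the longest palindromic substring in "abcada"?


Input: "abcada"
Checking substrings for palindromes:
  [3:6] "ada" (len 3) => palindrome
Longest palindromic substring: "ada" with length 3

3


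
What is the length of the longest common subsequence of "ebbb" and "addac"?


LCS of "ebbb" and "addac"
DP table:
           a    d    d    a    c
      0    0    0    0    0    0
  e   0    0    0    0    0    0
  b   0    0    0    0    0    0
  b   0    0    0    0    0    0
  b   0    0    0    0    0    0
LCS length = dp[4][5] = 0

0


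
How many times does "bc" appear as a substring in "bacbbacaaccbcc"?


Searching for "bc" in "bacbbacaaccbcc"
Scanning each position:
  Position 0: "ba" => no
  Position 1: "ac" => no
  Position 2: "cb" => no
  Position 3: "bb" => no
  Position 4: "ba" => no
  Position 5: "ac" => no
  Position 6: "ca" => no
  Position 7: "aa" => no
  Position 8: "ac" => no
  Position 9: "cc" => no
  Position 10: "cb" => no
  Position 11: "bc" => MATCH
  Position 12: "cc" => no
Total occurrences: 1

1


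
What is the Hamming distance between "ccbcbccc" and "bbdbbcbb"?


Comparing "ccbcbccc" and "bbdbbcbb" position by position:
  Position 0: 'c' vs 'b' => differ
  Position 1: 'c' vs 'b' => differ
  Position 2: 'b' vs 'd' => differ
  Position 3: 'c' vs 'b' => differ
  Position 4: 'b' vs 'b' => same
  Position 5: 'c' vs 'c' => same
  Position 6: 'c' vs 'b' => differ
  Position 7: 'c' vs 'b' => differ
Total differences (Hamming distance): 6

6


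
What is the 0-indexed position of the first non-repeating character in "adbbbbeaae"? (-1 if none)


Input: adbbbbeaae
Character frequencies:
  'a': 3
  'b': 4
  'd': 1
  'e': 2
Scanning left to right for freq == 1:
  Position 0 ('a'): freq=3, skip
  Position 1 ('d'): unique! => answer = 1

1


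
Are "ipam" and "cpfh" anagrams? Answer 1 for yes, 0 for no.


Strings: "ipam", "cpfh"
Sorted first:  aimp
Sorted second: cfhp
Differ at position 0: 'a' vs 'c' => not anagrams

0


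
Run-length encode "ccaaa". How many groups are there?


Input: ccaaa
Scanning for consecutive runs:
  Group 1: 'c' x 2 (positions 0-1)
  Group 2: 'a' x 3 (positions 2-4)
Total groups: 2

2


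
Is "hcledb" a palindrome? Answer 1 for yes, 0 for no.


Input: hcledb
Reversed: bdelch
  Compare pos 0 ('h') with pos 5 ('b'): MISMATCH
  Compare pos 1 ('c') with pos 4 ('d'): MISMATCH
  Compare pos 2 ('l') with pos 3 ('e'): MISMATCH
Result: not a palindrome

0


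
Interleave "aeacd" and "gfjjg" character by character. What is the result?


Interleaving "aeacd" and "gfjjg":
  Position 0: 'a' from first, 'g' from second => "ag"
  Position 1: 'e' from first, 'f' from second => "ef"
  Position 2: 'a' from first, 'j' from second => "aj"
  Position 3: 'c' from first, 'j' from second => "cj"
  Position 4: 'd' from first, 'g' from second => "dg"
Result: agefajcjdg

agefajcjdg


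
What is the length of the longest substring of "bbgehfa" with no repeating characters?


Input: "bbgehfa"
Sliding window (track last position of each char):
  Position 0 ('b'): window [0,0] length 1 -- new best
  Position 1 ('b'): repeat (last at 0), move window start to 1
  Position 1 ('b'): window [1,1] length 1
  Position 2 ('g'): window [1,2] length 2 -- new best
  Position 3 ('e'): window [1,3] length 3 -- new best
  Position 4 ('h'): window [1,4] length 4 -- new best
  Position 5 ('f'): window [1,5] length 5 -- new best
  Position 6 ('a'): window [1,6] length 6 -- new best
Longest substring with no repeats: "bgehfa" with length 6

6


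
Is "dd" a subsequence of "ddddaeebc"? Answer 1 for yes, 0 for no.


Check if "dd" is a subsequence of "ddddaeebc"
Greedy scan:
  Position 0 ('d'): matches sub[0] = 'd'
  Position 1 ('d'): matches sub[1] = 'd'
  Position 2 ('d'): no match needed
  Position 3 ('d'): no match needed
  Position 4 ('a'): no match needed
  Position 5 ('e'): no match needed
  Position 6 ('e'): no match needed
  Position 7 ('b'): no match needed
  Position 8 ('c'): no match needed
All 2 characters matched => is a subsequence

1


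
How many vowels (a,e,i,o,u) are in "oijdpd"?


Input: oijdpd
Checking each character:
  'o' at position 0: vowel (running total: 1)
  'i' at position 1: vowel (running total: 2)
  'j' at position 2: consonant
  'd' at position 3: consonant
  'p' at position 4: consonant
  'd' at position 5: consonant
Total vowels: 2

2


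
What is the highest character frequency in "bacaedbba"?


Input: bacaedbba
Character counts:
  'a': 3
  'b': 3
  'c': 1
  'd': 1
  'e': 1
Maximum frequency: 3

3


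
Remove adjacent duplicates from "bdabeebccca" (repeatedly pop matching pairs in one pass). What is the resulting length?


Input: bdabeebccca
Stack-based adjacent duplicate removal:
  Read 'b': push. Stack: b
  Read 'd': push. Stack: bd
  Read 'a': push. Stack: bda
  Read 'b': push. Stack: bdab
  Read 'e': push. Stack: bdabe
  Read 'e': matches stack top 'e' => pop. Stack: bdab
  Read 'b': matches stack top 'b' => pop. Stack: bda
  Read 'c': push. Stack: bdac
  Read 'c': matches stack top 'c' => pop. Stack: bda
  Read 'c': push. Stack: bdac
  Read 'a': push. Stack: bdaca
Final stack: "bdaca" (length 5)

5


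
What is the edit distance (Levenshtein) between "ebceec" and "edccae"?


Computing edit distance: "ebceec" -> "edccae"
DP table:
           e    d    c    c    a    e
      0    1    2    3    4    5    6
  e   1    0    1    2    3    4    5
  b   2    1    1    2    3    4    5
  c   3    2    2    1    2    3    4
  e   4    3    3    2    2    3    3
  e   5    4    4    3    3    3    3
  c   6    5    5    4    3    4    4
Edit distance = dp[6][6] = 4

4


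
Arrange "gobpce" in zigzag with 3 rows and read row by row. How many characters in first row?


Zigzag "gobpce" into 3 rows:
Placing characters:
  'g' => row 0
  'o' => row 1
  'b' => row 2
  'p' => row 1
  'c' => row 0
  'e' => row 1
Rows:
  Row 0: "gc"
  Row 1: "ope"
  Row 2: "b"
First row length: 2

2


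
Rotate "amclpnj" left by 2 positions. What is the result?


Input: "amclpnj", rotate left by 2
First 2 characters: "am"
Remaining characters: "clpnj"
Concatenate remaining + first: "clpnj" + "am" = "clpnjam"

clpnjam


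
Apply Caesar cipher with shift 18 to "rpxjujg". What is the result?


Caesar cipher: shift "rpxjujg" by 18
  'r' (pos 17) + 18 = pos 9 = 'j'
  'p' (pos 15) + 18 = pos 7 = 'h'
  'x' (pos 23) + 18 = pos 15 = 'p'
  'j' (pos 9) + 18 = pos 1 = 'b'
  'u' (pos 20) + 18 = pos 12 = 'm'
  'j' (pos 9) + 18 = pos 1 = 'b'
  'g' (pos 6) + 18 = pos 24 = 'y'
Result: jhpbmby

jhpbmby


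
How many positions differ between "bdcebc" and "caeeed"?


Comparing "bdcebc" and "caeeed" position by position:
  Position 0: 'b' vs 'c' => DIFFER
  Position 1: 'd' vs 'a' => DIFFER
  Position 2: 'c' vs 'e' => DIFFER
  Position 3: 'e' vs 'e' => same
  Position 4: 'b' vs 'e' => DIFFER
  Position 5: 'c' vs 'd' => DIFFER
Positions that differ: 5

5


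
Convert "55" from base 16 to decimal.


Input: "55" in base 16
Positional expansion:
  Digit '5' (value 5) x 16^1 = 80
  Digit '5' (value 5) x 16^0 = 5
Sum = 85

85


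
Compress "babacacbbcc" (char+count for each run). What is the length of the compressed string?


Input: babacacbbcc
Runs:
  'b' x 1 => "b1"
  'a' x 1 => "a1"
  'b' x 1 => "b1"
  'a' x 1 => "a1"
  'c' x 1 => "c1"
  'a' x 1 => "a1"
  'c' x 1 => "c1"
  'b' x 2 => "b2"
  'c' x 2 => "c2"
Compressed: "b1a1b1a1c1a1c1b2c2"
Compressed length: 18

18


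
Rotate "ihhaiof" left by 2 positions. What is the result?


Input: "ihhaiof", rotate left by 2
First 2 characters: "ih"
Remaining characters: "haiof"
Concatenate remaining + first: "haiof" + "ih" = "haiofih"

haiofih


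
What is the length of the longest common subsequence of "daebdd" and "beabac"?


LCS of "daebdd" and "beabac"
DP table:
           b    e    a    b    a    c
      0    0    0    0    0    0    0
  d   0    0    0    0    0    0    0
  a   0    0    0    1    1    1    1
  e   0    0    1    1    1    1    1
  b   0    1    1    1    2    2    2
  d   0    1    1    1    2    2    2
  d   0    1    1    1    2    2    2
LCS length = dp[6][6] = 2

2


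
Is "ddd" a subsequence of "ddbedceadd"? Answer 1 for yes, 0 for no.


Check if "ddd" is a subsequence of "ddbedceadd"
Greedy scan:
  Position 0 ('d'): matches sub[0] = 'd'
  Position 1 ('d'): matches sub[1] = 'd'
  Position 2 ('b'): no match needed
  Position 3 ('e'): no match needed
  Position 4 ('d'): matches sub[2] = 'd'
  Position 5 ('c'): no match needed
  Position 6 ('e'): no match needed
  Position 7 ('a'): no match needed
  Position 8 ('d'): no match needed
  Position 9 ('d'): no match needed
All 3 characters matched => is a subsequence

1


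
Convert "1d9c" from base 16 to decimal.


Input: "1d9c" in base 16
Positional expansion:
  Digit '1' (value 1) x 16^3 = 4096
  Digit 'd' (value 13) x 16^2 = 3328
  Digit '9' (value 9) x 16^1 = 144
  Digit 'c' (value 12) x 16^0 = 12
Sum = 7580

7580


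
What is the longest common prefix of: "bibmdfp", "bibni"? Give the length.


Words: bibmdfp, bibni
  Position 0: all 'b' => match
  Position 1: all 'i' => match
  Position 2: all 'b' => match
  Position 3: ('m', 'n') => mismatch, stop
LCP = "bib" (length 3)

3


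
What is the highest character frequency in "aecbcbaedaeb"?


Input: aecbcbaedaeb
Character counts:
  'a': 3
  'b': 3
  'c': 2
  'd': 1
  'e': 3
Maximum frequency: 3

3


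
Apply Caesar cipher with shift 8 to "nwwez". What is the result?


Caesar cipher: shift "nwwez" by 8
  'n' (pos 13) + 8 = pos 21 = 'v'
  'w' (pos 22) + 8 = pos 4 = 'e'
  'w' (pos 22) + 8 = pos 4 = 'e'
  'e' (pos 4) + 8 = pos 12 = 'm'
  'z' (pos 25) + 8 = pos 7 = 'h'
Result: veemh

veemh


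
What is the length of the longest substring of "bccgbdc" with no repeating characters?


Input: "bccgbdc"
Sliding window (track last position of each char):
  Position 0 ('b'): window [0,0] length 1 -- new best
  Position 1 ('c'): window [0,1] length 2 -- new best
  Position 2 ('c'): repeat (last at 1), move window start to 2
  Position 2 ('c'): window [2,2] length 1
  Position 3 ('g'): window [2,3] length 2
  Position 4 ('b'): window [2,4] length 3 -- new best
  Position 5 ('d'): window [2,5] length 4 -- new best
  Position 6 ('c'): repeat (last at 2), move window start to 3
  Position 6 ('c'): window [3,6] length 4
Longest substring with no repeats: "cgbd" with length 4

4


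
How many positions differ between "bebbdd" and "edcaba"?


Comparing "bebbdd" and "edcaba" position by position:
  Position 0: 'b' vs 'e' => DIFFER
  Position 1: 'e' vs 'd' => DIFFER
  Position 2: 'b' vs 'c' => DIFFER
  Position 3: 'b' vs 'a' => DIFFER
  Position 4: 'd' vs 'b' => DIFFER
  Position 5: 'd' vs 'a' => DIFFER
Positions that differ: 6

6


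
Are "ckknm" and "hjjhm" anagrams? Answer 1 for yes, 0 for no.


Strings: "ckknm", "hjjhm"
Sorted first:  ckkmn
Sorted second: hhjjm
Differ at position 0: 'c' vs 'h' => not anagrams

0


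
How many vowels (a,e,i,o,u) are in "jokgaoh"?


Input: jokgaoh
Checking each character:
  'j' at position 0: consonant
  'o' at position 1: vowel (running total: 1)
  'k' at position 2: consonant
  'g' at position 3: consonant
  'a' at position 4: vowel (running total: 2)
  'o' at position 5: vowel (running total: 3)
  'h' at position 6: consonant
Total vowels: 3

3


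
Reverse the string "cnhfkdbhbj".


Input: cnhfkdbhbj
Reading characters right to left:
  Position 9: 'j'
  Position 8: 'b'
  Position 7: 'h'
  Position 6: 'b'
  Position 5: 'd'
  Position 4: 'k'
  Position 3: 'f'
  Position 2: 'h'
  Position 1: 'n'
  Position 0: 'c'
Reversed: jbhbdkfhnc

jbhbdkfhnc


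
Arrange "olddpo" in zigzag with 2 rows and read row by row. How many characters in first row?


Zigzag "olddpo" into 2 rows:
Placing characters:
  'o' => row 0
  'l' => row 1
  'd' => row 0
  'd' => row 1
  'p' => row 0
  'o' => row 1
Rows:
  Row 0: "odp"
  Row 1: "ldo"
First row length: 3

3


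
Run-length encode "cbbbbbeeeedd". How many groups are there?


Input: cbbbbbeeeedd
Scanning for consecutive runs:
  Group 1: 'c' x 1 (positions 0-0)
  Group 2: 'b' x 5 (positions 1-5)
  Group 3: 'e' x 4 (positions 6-9)
  Group 4: 'd' x 2 (positions 10-11)
Total groups: 4

4


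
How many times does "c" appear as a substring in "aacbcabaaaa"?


Searching for "c" in "aacbcabaaaa"
Scanning each position:
  Position 0: "a" => no
  Position 1: "a" => no
  Position 2: "c" => MATCH
  Position 3: "b" => no
  Position 4: "c" => MATCH
  Position 5: "a" => no
  Position 6: "b" => no
  Position 7: "a" => no
  Position 8: "a" => no
  Position 9: "a" => no
  Position 10: "a" => no
Total occurrences: 2

2


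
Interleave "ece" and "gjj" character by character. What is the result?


Interleaving "ece" and "gjj":
  Position 0: 'e' from first, 'g' from second => "eg"
  Position 1: 'c' from first, 'j' from second => "cj"
  Position 2: 'e' from first, 'j' from second => "ej"
Result: egcjej

egcjej


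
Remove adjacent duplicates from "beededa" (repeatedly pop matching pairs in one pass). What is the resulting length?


Input: beededa
Stack-based adjacent duplicate removal:
  Read 'b': push. Stack: b
  Read 'e': push. Stack: be
  Read 'e': matches stack top 'e' => pop. Stack: b
  Read 'd': push. Stack: bd
  Read 'e': push. Stack: bde
  Read 'd': push. Stack: bded
  Read 'a': push. Stack: bdeda
Final stack: "bdeda" (length 5)

5


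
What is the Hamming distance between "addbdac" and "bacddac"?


Comparing "addbdac" and "bacddac" position by position:
  Position 0: 'a' vs 'b' => differ
  Position 1: 'd' vs 'a' => differ
  Position 2: 'd' vs 'c' => differ
  Position 3: 'b' vs 'd' => differ
  Position 4: 'd' vs 'd' => same
  Position 5: 'a' vs 'a' => same
  Position 6: 'c' vs 'c' => same
Total differences (Hamming distance): 4

4


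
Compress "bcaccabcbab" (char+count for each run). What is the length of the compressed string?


Input: bcaccabcbab
Runs:
  'b' x 1 => "b1"
  'c' x 1 => "c1"
  'a' x 1 => "a1"
  'c' x 2 => "c2"
  'a' x 1 => "a1"
  'b' x 1 => "b1"
  'c' x 1 => "c1"
  'b' x 1 => "b1"
  'a' x 1 => "a1"
  'b' x 1 => "b1"
Compressed: "b1c1a1c2a1b1c1b1a1b1"
Compressed length: 20

20


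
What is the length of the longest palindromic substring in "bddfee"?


Input: "bddfee"
Checking substrings for palindromes:
  [1:3] "dd" (len 2) => palindrome
  [4:6] "ee" (len 2) => palindrome
Longest palindromic substring: "dd" with length 2

2


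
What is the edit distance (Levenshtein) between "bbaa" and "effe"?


Computing edit distance: "bbaa" -> "effe"
DP table:
           e    f    f    e
      0    1    2    3    4
  b   1    1    2    3    4
  b   2    2    2    3    4
  a   3    3    3    3    4
  a   4    4    4    4    4
Edit distance = dp[4][4] = 4

4


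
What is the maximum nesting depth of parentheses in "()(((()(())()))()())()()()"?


Input: "()(((()(())()))()())()()()"
Tracking depth:
  Position 0 '(': depth becomes 1
  Position 1 ')': depth becomes 0
  Position 2 '(': depth becomes 1
  Position 3 '(': depth becomes 2
  Position 4 '(': depth becomes 3
  Position 5 '(': depth becomes 4
  Position 6 ')': depth becomes 3
  Position 7 '(': depth becomes 4
  Position 8 '(': depth becomes 5
  Position 9 ')': depth becomes 4
  Position 10 ')': depth becomes 3
  Position 11 '(': depth becomes 4
  Position 12 ')': depth becomes 3
  Position 13 ')': depth becomes 2
  Position 14 ')': depth becomes 1
  Position 15 '(': depth becomes 2
  Position 16 ')': depth becomes 1
  Position 17 '(': depth becomes 2
  Position 18 ')': depth becomes 1
  Position 19 ')': depth becomes 0
  Position 20 '(': depth becomes 1
  Position 21 ')': depth becomes 0
  Position 22 '(': depth becomes 1
  Position 23 ')': depth becomes 0
  Position 24 '(': depth becomes 1
  Position 25 ')': depth becomes 0
Maximum depth reached: 5

5


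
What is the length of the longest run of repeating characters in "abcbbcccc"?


Input: "abcbbcccc"
Scanning for longest run:
  Position 1 ('b'): new char, reset run to 1
  Position 2 ('c'): new char, reset run to 1
  Position 3 ('b'): new char, reset run to 1
  Position 4 ('b'): continues run of 'b', length=2
  Position 5 ('c'): new char, reset run to 1
  Position 6 ('c'): continues run of 'c', length=2
  Position 7 ('c'): continues run of 'c', length=3
  Position 8 ('c'): continues run of 'c', length=4
Longest run: 'c' with length 4

4


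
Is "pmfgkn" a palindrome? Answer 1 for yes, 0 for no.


Input: pmfgkn
Reversed: nkgfmp
  Compare pos 0 ('p') with pos 5 ('n'): MISMATCH
  Compare pos 1 ('m') with pos 4 ('k'): MISMATCH
  Compare pos 2 ('f') with pos 3 ('g'): MISMATCH
Result: not a palindrome

0


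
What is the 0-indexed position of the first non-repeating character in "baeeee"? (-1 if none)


Input: baeeee
Character frequencies:
  'a': 1
  'b': 1
  'e': 4
Scanning left to right for freq == 1:
  Position 0 ('b'): unique! => answer = 0

0


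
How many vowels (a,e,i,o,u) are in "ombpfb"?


Input: ombpfb
Checking each character:
  'o' at position 0: vowel (running total: 1)
  'm' at position 1: consonant
  'b' at position 2: consonant
  'p' at position 3: consonant
  'f' at position 4: consonant
  'b' at position 5: consonant
Total vowels: 1

1


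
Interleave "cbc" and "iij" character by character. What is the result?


Interleaving "cbc" and "iij":
  Position 0: 'c' from first, 'i' from second => "ci"
  Position 1: 'b' from first, 'i' from second => "bi"
  Position 2: 'c' from first, 'j' from second => "cj"
Result: cibicj

cibicj


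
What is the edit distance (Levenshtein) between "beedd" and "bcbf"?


Computing edit distance: "beedd" -> "bcbf"
DP table:
           b    c    b    f
      0    1    2    3    4
  b   1    0    1    2    3
  e   2    1    1    2    3
  e   3    2    2    2    3
  d   4    3    3    3    3
  d   5    4    4    4    4
Edit distance = dp[5][4] = 4

4


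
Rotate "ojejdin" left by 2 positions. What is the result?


Input: "ojejdin", rotate left by 2
First 2 characters: "oj"
Remaining characters: "ejdin"
Concatenate remaining + first: "ejdin" + "oj" = "ejdinoj"

ejdinoj


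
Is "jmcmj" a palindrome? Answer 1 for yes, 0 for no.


Input: jmcmj
Reversed: jmcmj
  Compare pos 0 ('j') with pos 4 ('j'): match
  Compare pos 1 ('m') with pos 3 ('m'): match
Result: palindrome

1


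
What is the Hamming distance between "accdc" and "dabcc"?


Comparing "accdc" and "dabcc" position by position:
  Position 0: 'a' vs 'd' => differ
  Position 1: 'c' vs 'a' => differ
  Position 2: 'c' vs 'b' => differ
  Position 3: 'd' vs 'c' => differ
  Position 4: 'c' vs 'c' => same
Total differences (Hamming distance): 4

4


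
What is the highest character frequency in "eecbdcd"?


Input: eecbdcd
Character counts:
  'b': 1
  'c': 2
  'd': 2
  'e': 2
Maximum frequency: 2

2


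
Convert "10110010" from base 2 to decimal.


Input: "10110010" in base 2
Positional expansion:
  Digit '1' (value 1) x 2^7 = 128
  Digit '0' (value 0) x 2^6 = 0
  Digit '1' (value 1) x 2^5 = 32
  Digit '1' (value 1) x 2^4 = 16
  Digit '0' (value 0) x 2^3 = 0
  Digit '0' (value 0) x 2^2 = 0
  Digit '1' (value 1) x 2^1 = 2
  Digit '0' (value 0) x 2^0 = 0
Sum = 178

178


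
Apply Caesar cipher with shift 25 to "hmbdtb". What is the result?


Caesar cipher: shift "hmbdtb" by 25
  'h' (pos 7) + 25 = pos 6 = 'g'
  'm' (pos 12) + 25 = pos 11 = 'l'
  'b' (pos 1) + 25 = pos 0 = 'a'
  'd' (pos 3) + 25 = pos 2 = 'c'
  't' (pos 19) + 25 = pos 18 = 's'
  'b' (pos 1) + 25 = pos 0 = 'a'
Result: glacsa

glacsa


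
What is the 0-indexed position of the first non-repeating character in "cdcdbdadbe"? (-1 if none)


Input: cdcdbdadbe
Character frequencies:
  'a': 1
  'b': 2
  'c': 2
  'd': 4
  'e': 1
Scanning left to right for freq == 1:
  Position 0 ('c'): freq=2, skip
  Position 1 ('d'): freq=4, skip
  Position 2 ('c'): freq=2, skip
  Position 3 ('d'): freq=4, skip
  Position 4 ('b'): freq=2, skip
  Position 5 ('d'): freq=4, skip
  Position 6 ('a'): unique! => answer = 6

6


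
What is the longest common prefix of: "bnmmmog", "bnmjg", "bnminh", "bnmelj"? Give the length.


Words: bnmmmog, bnmjg, bnminh, bnmelj
  Position 0: all 'b' => match
  Position 1: all 'n' => match
  Position 2: all 'm' => match
  Position 3: ('m', 'j', 'i', 'e') => mismatch, stop
LCP = "bnm" (length 3)

3


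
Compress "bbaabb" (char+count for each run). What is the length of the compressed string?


Input: bbaabb
Runs:
  'b' x 2 => "b2"
  'a' x 2 => "a2"
  'b' x 2 => "b2"
Compressed: "b2a2b2"
Compressed length: 6

6


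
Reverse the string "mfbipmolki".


Input: mfbipmolki
Reading characters right to left:
  Position 9: 'i'
  Position 8: 'k'
  Position 7: 'l'
  Position 6: 'o'
  Position 5: 'm'
  Position 4: 'p'
  Position 3: 'i'
  Position 2: 'b'
  Position 1: 'f'
  Position 0: 'm'
Reversed: iklompibfm

iklompibfm


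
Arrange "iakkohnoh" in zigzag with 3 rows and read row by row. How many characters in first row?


Zigzag "iakkohnoh" into 3 rows:
Placing characters:
  'i' => row 0
  'a' => row 1
  'k' => row 2
  'k' => row 1
  'o' => row 0
  'h' => row 1
  'n' => row 2
  'o' => row 1
  'h' => row 0
Rows:
  Row 0: "ioh"
  Row 1: "akho"
  Row 2: "kn"
First row length: 3

3


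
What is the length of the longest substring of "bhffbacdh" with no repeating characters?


Input: "bhffbacdh"
Sliding window (track last position of each char):
  Position 0 ('b'): window [0,0] length 1 -- new best
  Position 1 ('h'): window [0,1] length 2 -- new best
  Position 2 ('f'): window [0,2] length 3 -- new best
  Position 3 ('f'): repeat (last at 2), move window start to 3
  Position 3 ('f'): window [3,3] length 1
  Position 4 ('b'): window [3,4] length 2
  Position 5 ('a'): window [3,5] length 3
  Position 6 ('c'): window [3,6] length 4 -- new best
  Position 7 ('d'): window [3,7] length 5 -- new best
  Position 8 ('h'): window [3,8] length 6 -- new best
Longest substring with no repeats: "fbacdh" with length 6

6


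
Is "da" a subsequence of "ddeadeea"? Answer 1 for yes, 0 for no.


Check if "da" is a subsequence of "ddeadeea"
Greedy scan:
  Position 0 ('d'): matches sub[0] = 'd'
  Position 1 ('d'): no match needed
  Position 2 ('e'): no match needed
  Position 3 ('a'): matches sub[1] = 'a'
  Position 4 ('d'): no match needed
  Position 5 ('e'): no match needed
  Position 6 ('e'): no match needed
  Position 7 ('a'): no match needed
All 2 characters matched => is a subsequence

1


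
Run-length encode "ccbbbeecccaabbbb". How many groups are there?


Input: ccbbbeecccaabbbb
Scanning for consecutive runs:
  Group 1: 'c' x 2 (positions 0-1)
  Group 2: 'b' x 3 (positions 2-4)
  Group 3: 'e' x 2 (positions 5-6)
  Group 4: 'c' x 3 (positions 7-9)
  Group 5: 'a' x 2 (positions 10-11)
  Group 6: 'b' x 4 (positions 12-15)
Total groups: 6

6


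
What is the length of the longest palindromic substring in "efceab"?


Input: "efceab"
Checking substrings for palindromes:
  No multi-char palindromic substrings found
Longest palindromic substring: "e" with length 1

1


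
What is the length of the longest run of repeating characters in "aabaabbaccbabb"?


Input: "aabaabbaccbabb"
Scanning for longest run:
  Position 1 ('a'): continues run of 'a', length=2
  Position 2 ('b'): new char, reset run to 1
  Position 3 ('a'): new char, reset run to 1
  Position 4 ('a'): continues run of 'a', length=2
  Position 5 ('b'): new char, reset run to 1
  Position 6 ('b'): continues run of 'b', length=2
  Position 7 ('a'): new char, reset run to 1
  Position 8 ('c'): new char, reset run to 1
  Position 9 ('c'): continues run of 'c', length=2
  Position 10 ('b'): new char, reset run to 1
  Position 11 ('a'): new char, reset run to 1
  Position 12 ('b'): new char, reset run to 1
  Position 13 ('b'): continues run of 'b', length=2
Longest run: 'a' with length 2

2


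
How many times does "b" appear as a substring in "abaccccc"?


Searching for "b" in "abaccccc"
Scanning each position:
  Position 0: "a" => no
  Position 1: "b" => MATCH
  Position 2: "a" => no
  Position 3: "c" => no
  Position 4: "c" => no
  Position 5: "c" => no
  Position 6: "c" => no
  Position 7: "c" => no
Total occurrences: 1

1


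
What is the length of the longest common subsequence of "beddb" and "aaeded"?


LCS of "beddb" and "aaeded"
DP table:
           a    a    e    d    e    d
      0    0    0    0    0    0    0
  b   0    0    0    0    0    0    0
  e   0    0    0    1    1    1    1
  d   0    0    0    1    2    2    2
  d   0    0    0    1    2    2    3
  b   0    0    0    1    2    2    3
LCS length = dp[5][6] = 3

3


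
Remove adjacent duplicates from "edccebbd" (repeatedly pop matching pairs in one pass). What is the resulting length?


Input: edccebbd
Stack-based adjacent duplicate removal:
  Read 'e': push. Stack: e
  Read 'd': push. Stack: ed
  Read 'c': push. Stack: edc
  Read 'c': matches stack top 'c' => pop. Stack: ed
  Read 'e': push. Stack: ede
  Read 'b': push. Stack: edeb
  Read 'b': matches stack top 'b' => pop. Stack: ede
  Read 'd': push. Stack: eded
Final stack: "eded" (length 4)

4


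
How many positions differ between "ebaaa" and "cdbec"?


Comparing "ebaaa" and "cdbec" position by position:
  Position 0: 'e' vs 'c' => DIFFER
  Position 1: 'b' vs 'd' => DIFFER
  Position 2: 'a' vs 'b' => DIFFER
  Position 3: 'a' vs 'e' => DIFFER
  Position 4: 'a' vs 'c' => DIFFER
Positions that differ: 5

5


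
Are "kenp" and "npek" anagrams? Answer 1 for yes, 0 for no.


Strings: "kenp", "npek"
Sorted first:  eknp
Sorted second: eknp
Sorted forms match => anagrams

1


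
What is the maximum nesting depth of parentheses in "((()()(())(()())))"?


Input: "((()()(())(()())))"
Tracking depth:
  Position 0 '(': depth becomes 1
  Position 1 '(': depth becomes 2
  Position 2 '(': depth becomes 3
  Position 3 ')': depth becomes 2
  Position 4 '(': depth becomes 3
  Position 5 ')': depth becomes 2
  Position 6 '(': depth becomes 3
  Position 7 '(': depth becomes 4
  Position 8 ')': depth becomes 3
  Position 9 ')': depth becomes 2
  Position 10 '(': depth becomes 3
  Position 11 '(': depth becomes 4
  Position 12 ')': depth becomes 3
  Position 13 '(': depth becomes 4
  Position 14 ')': depth becomes 3
  Position 15 ')': depth becomes 2
  Position 16 ')': depth becomes 1
  Position 17 ')': depth becomes 0
Maximum depth reached: 4

4


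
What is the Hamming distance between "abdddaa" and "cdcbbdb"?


Comparing "abdddaa" and "cdcbbdb" position by position:
  Position 0: 'a' vs 'c' => differ
  Position 1: 'b' vs 'd' => differ
  Position 2: 'd' vs 'c' => differ
  Position 3: 'd' vs 'b' => differ
  Position 4: 'd' vs 'b' => differ
  Position 5: 'a' vs 'd' => differ
  Position 6: 'a' vs 'b' => differ
Total differences (Hamming distance): 7

7


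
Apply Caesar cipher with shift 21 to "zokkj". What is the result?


Caesar cipher: shift "zokkj" by 21
  'z' (pos 25) + 21 = pos 20 = 'u'
  'o' (pos 14) + 21 = pos 9 = 'j'
  'k' (pos 10) + 21 = pos 5 = 'f'
  'k' (pos 10) + 21 = pos 5 = 'f'
  'j' (pos 9) + 21 = pos 4 = 'e'
Result: ujffe

ujffe


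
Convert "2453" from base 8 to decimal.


Input: "2453" in base 8
Positional expansion:
  Digit '2' (value 2) x 8^3 = 1024
  Digit '4' (value 4) x 8^2 = 256
  Digit '5' (value 5) x 8^1 = 40
  Digit '3' (value 3) x 8^0 = 3
Sum = 1323

1323


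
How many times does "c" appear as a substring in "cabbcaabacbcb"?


Searching for "c" in "cabbcaabacbcb"
Scanning each position:
  Position 0: "c" => MATCH
  Position 1: "a" => no
  Position 2: "b" => no
  Position 3: "b" => no
  Position 4: "c" => MATCH
  Position 5: "a" => no
  Position 6: "a" => no
  Position 7: "b" => no
  Position 8: "a" => no
  Position 9: "c" => MATCH
  Position 10: "b" => no
  Position 11: "c" => MATCH
  Position 12: "b" => no
Total occurrences: 4

4


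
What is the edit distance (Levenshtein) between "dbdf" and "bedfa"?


Computing edit distance: "dbdf" -> "bedfa"
DP table:
           b    e    d    f    a
      0    1    2    3    4    5
  d   1    1    2    2    3    4
  b   2    1    2    3    3    4
  d   3    2    2    2    3    4
  f   4    3    3    3    2    3
Edit distance = dp[4][5] = 3

3


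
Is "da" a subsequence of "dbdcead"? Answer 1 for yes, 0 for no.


Check if "da" is a subsequence of "dbdcead"
Greedy scan:
  Position 0 ('d'): matches sub[0] = 'd'
  Position 1 ('b'): no match needed
  Position 2 ('d'): no match needed
  Position 3 ('c'): no match needed
  Position 4 ('e'): no match needed
  Position 5 ('a'): matches sub[1] = 'a'
  Position 6 ('d'): no match needed
All 2 characters matched => is a subsequence

1


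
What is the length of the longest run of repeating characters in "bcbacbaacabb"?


Input: "bcbacbaacabb"
Scanning for longest run:
  Position 1 ('c'): new char, reset run to 1
  Position 2 ('b'): new char, reset run to 1
  Position 3 ('a'): new char, reset run to 1
  Position 4 ('c'): new char, reset run to 1
  Position 5 ('b'): new char, reset run to 1
  Position 6 ('a'): new char, reset run to 1
  Position 7 ('a'): continues run of 'a', length=2
  Position 8 ('c'): new char, reset run to 1
  Position 9 ('a'): new char, reset run to 1
  Position 10 ('b'): new char, reset run to 1
  Position 11 ('b'): continues run of 'b', length=2
Longest run: 'a' with length 2

2


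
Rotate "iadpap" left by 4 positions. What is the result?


Input: "iadpap", rotate left by 4
First 4 characters: "iadp"
Remaining characters: "ap"
Concatenate remaining + first: "ap" + "iadp" = "apiadp"

apiadp


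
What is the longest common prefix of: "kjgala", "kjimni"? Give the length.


Words: kjgala, kjimni
  Position 0: all 'k' => match
  Position 1: all 'j' => match
  Position 2: ('g', 'i') => mismatch, stop
LCP = "kj" (length 2)

2


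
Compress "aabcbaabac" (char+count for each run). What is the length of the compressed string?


Input: aabcbaabac
Runs:
  'a' x 2 => "a2"
  'b' x 1 => "b1"
  'c' x 1 => "c1"
  'b' x 1 => "b1"
  'a' x 2 => "a2"
  'b' x 1 => "b1"
  'a' x 1 => "a1"
  'c' x 1 => "c1"
Compressed: "a2b1c1b1a2b1a1c1"
Compressed length: 16

16


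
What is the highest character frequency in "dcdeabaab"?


Input: dcdeabaab
Character counts:
  'a': 3
  'b': 2
  'c': 1
  'd': 2
  'e': 1
Maximum frequency: 3

3


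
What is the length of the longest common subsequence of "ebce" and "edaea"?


LCS of "ebce" and "edaea"
DP table:
           e    d    a    e    a
      0    0    0    0    0    0
  e   0    1    1    1    1    1
  b   0    1    1    1    1    1
  c   0    1    1    1    1    1
  e   0    1    1    1    2    2
LCS length = dp[4][5] = 2

2


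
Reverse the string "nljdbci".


Input: nljdbci
Reading characters right to left:
  Position 6: 'i'
  Position 5: 'c'
  Position 4: 'b'
  Position 3: 'd'
  Position 2: 'j'
  Position 1: 'l'
  Position 0: 'n'
Reversed: icbdjln

icbdjln


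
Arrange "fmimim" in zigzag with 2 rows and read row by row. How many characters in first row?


Zigzag "fmimim" into 2 rows:
Placing characters:
  'f' => row 0
  'm' => row 1
  'i' => row 0
  'm' => row 1
  'i' => row 0
  'm' => row 1
Rows:
  Row 0: "fii"
  Row 1: "mmm"
First row length: 3

3


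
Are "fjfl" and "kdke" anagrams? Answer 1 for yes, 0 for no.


Strings: "fjfl", "kdke"
Sorted first:  ffjl
Sorted second: dekk
Differ at position 0: 'f' vs 'd' => not anagrams

0


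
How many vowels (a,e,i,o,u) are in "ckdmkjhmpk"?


Input: ckdmkjhmpk
Checking each character:
  'c' at position 0: consonant
  'k' at position 1: consonant
  'd' at position 2: consonant
  'm' at position 3: consonant
  'k' at position 4: consonant
  'j' at position 5: consonant
  'h' at position 6: consonant
  'm' at position 7: consonant
  'p' at position 8: consonant
  'k' at position 9: consonant
Total vowels: 0

0


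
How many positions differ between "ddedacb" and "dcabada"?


Comparing "ddedacb" and "dcabada" position by position:
  Position 0: 'd' vs 'd' => same
  Position 1: 'd' vs 'c' => DIFFER
  Position 2: 'e' vs 'a' => DIFFER
  Position 3: 'd' vs 'b' => DIFFER
  Position 4: 'a' vs 'a' => same
  Position 5: 'c' vs 'd' => DIFFER
  Position 6: 'b' vs 'a' => DIFFER
Positions that differ: 5

5


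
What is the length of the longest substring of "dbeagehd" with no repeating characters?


Input: "dbeagehd"
Sliding window (track last position of each char):
  Position 0 ('d'): window [0,0] length 1 -- new best
  Position 1 ('b'): window [0,1] length 2 -- new best
  Position 2 ('e'): window [0,2] length 3 -- new best
  Position 3 ('a'): window [0,3] length 4 -- new best
  Position 4 ('g'): window [0,4] length 5 -- new best
  Position 5 ('e'): repeat (last at 2), move window start to 3
  Position 5 ('e'): window [3,5] length 3
  Position 6 ('h'): window [3,6] length 4
  Position 7 ('d'): window [3,7] length 5
Longest substring with no repeats: "dbeag" with length 5

5


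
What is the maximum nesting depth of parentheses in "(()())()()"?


Input: "(()())()()"
Tracking depth:
  Position 0 '(': depth becomes 1
  Position 1 '(': depth becomes 2
  Position 2 ')': depth becomes 1
  Position 3 '(': depth becomes 2
  Position 4 ')': depth becomes 1
  Position 5 ')': depth becomes 0
  Position 6 '(': depth becomes 1
  Position 7 ')': depth becomes 0
  Position 8 '(': depth becomes 1
  Position 9 ')': depth becomes 0
Maximum depth reached: 2

2


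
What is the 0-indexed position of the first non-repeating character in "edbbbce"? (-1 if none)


Input: edbbbce
Character frequencies:
  'b': 3
  'c': 1
  'd': 1
  'e': 2
Scanning left to right for freq == 1:
  Position 0 ('e'): freq=2, skip
  Position 1 ('d'): unique! => answer = 1

1


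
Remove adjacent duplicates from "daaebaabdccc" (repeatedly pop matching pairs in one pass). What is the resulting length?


Input: daaebaabdccc
Stack-based adjacent duplicate removal:
  Read 'd': push. Stack: d
  Read 'a': push. Stack: da
  Read 'a': matches stack top 'a' => pop. Stack: d
  Read 'e': push. Stack: de
  Read 'b': push. Stack: deb
  Read 'a': push. Stack: deba
  Read 'a': matches stack top 'a' => pop. Stack: deb
  Read 'b': matches stack top 'b' => pop. Stack: de
  Read 'd': push. Stack: ded
  Read 'c': push. Stack: dedc
  Read 'c': matches stack top 'c' => pop. Stack: ded
  Read 'c': push. Stack: dedc
Final stack: "dedc" (length 4)

4


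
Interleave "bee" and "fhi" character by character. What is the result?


Interleaving "bee" and "fhi":
  Position 0: 'b' from first, 'f' from second => "bf"
  Position 1: 'e' from first, 'h' from second => "eh"
  Position 2: 'e' from first, 'i' from second => "ei"
Result: bfehei

bfehei
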